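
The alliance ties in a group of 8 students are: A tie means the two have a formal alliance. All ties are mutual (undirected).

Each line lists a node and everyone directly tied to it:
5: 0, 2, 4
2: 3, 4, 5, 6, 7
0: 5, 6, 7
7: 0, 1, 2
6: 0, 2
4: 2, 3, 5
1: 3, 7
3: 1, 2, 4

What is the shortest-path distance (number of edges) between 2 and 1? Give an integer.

One shortest route is 2 – 3 – 1, which uses 2 edges, and 2 and 1 are not directly tied, so nothing shorter exists. So d(2,1) = 2.

2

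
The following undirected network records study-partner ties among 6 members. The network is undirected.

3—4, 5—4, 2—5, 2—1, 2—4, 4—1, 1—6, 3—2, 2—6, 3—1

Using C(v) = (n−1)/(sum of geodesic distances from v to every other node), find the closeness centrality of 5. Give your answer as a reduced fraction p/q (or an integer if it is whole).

Distances from 5: 1:2, 2:1, 3:2, 4:1, 6:2. Sum = 8.
n = 6, so closeness = 5/8.

5/8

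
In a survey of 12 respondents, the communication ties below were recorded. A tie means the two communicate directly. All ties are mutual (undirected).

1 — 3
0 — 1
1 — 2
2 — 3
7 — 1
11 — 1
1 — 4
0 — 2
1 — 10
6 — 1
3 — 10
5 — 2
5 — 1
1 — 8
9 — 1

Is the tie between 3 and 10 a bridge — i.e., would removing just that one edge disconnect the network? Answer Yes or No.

Even without that edge, 3 still reaches 10 via 3 – 1 – 10, so the network stays connected. Not a bridge.

No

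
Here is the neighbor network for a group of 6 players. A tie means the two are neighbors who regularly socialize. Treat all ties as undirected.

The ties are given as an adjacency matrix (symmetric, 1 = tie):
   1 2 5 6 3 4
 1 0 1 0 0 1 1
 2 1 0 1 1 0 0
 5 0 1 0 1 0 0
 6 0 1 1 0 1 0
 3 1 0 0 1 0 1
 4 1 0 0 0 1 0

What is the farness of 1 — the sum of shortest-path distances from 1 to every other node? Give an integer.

7

Distances from 1: 2:1, 3:1, 4:1, 5:2, 6:2.
Sum = 1 + 1 + 1 + 2 + 2 = 7.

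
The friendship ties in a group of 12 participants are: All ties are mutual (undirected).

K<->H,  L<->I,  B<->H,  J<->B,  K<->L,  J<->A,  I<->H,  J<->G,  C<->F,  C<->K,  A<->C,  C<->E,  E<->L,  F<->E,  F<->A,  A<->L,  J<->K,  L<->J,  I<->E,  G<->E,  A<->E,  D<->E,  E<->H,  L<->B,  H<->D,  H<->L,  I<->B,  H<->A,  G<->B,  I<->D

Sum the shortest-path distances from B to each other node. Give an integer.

19

Distances from B: A:2, C:3, D:2, E:2, F:3, G:1, H:1, I:1, J:1, K:2, L:1.
Sum = 2 + 3 + 2 + 2 + 3 + 1 + 1 + 1 + 1 + 2 + 1 = 19.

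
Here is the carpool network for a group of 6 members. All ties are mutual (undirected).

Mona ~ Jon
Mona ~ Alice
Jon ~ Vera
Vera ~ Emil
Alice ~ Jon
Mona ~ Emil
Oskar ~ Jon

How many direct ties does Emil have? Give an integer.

Emil is directly tied to Mona and Vera. That is 2 neighbors, so the degree of Emil is 2.

2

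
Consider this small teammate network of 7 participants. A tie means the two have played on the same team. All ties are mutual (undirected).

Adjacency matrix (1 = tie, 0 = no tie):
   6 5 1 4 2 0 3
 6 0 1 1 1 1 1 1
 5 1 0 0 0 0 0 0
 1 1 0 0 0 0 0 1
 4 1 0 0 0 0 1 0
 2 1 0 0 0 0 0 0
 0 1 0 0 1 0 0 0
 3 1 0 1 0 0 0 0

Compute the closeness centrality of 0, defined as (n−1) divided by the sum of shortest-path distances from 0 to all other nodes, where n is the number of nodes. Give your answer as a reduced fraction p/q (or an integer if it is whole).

3/5

Distances from 0: 1:2, 2:2, 3:2, 4:1, 5:2, 6:1. Sum = 10.
n = 7, so closeness = 6/10 = 3/5.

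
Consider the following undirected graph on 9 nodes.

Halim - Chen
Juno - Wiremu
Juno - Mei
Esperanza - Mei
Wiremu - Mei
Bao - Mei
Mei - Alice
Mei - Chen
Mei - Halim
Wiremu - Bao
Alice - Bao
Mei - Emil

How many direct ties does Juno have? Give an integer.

2

Juno is directly tied to Mei and Wiremu. That is 2 neighbors, so the degree of Juno is 2.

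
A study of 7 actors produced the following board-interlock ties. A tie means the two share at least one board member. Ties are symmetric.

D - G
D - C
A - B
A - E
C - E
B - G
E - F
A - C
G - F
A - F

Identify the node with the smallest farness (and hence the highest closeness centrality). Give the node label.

Farness (sum of distances to all others) for each node — A:8, B:10, C:9, D:10, E:9, F:9, G:9.
The smallest farness is 8, for A, so A has the highest closeness.

A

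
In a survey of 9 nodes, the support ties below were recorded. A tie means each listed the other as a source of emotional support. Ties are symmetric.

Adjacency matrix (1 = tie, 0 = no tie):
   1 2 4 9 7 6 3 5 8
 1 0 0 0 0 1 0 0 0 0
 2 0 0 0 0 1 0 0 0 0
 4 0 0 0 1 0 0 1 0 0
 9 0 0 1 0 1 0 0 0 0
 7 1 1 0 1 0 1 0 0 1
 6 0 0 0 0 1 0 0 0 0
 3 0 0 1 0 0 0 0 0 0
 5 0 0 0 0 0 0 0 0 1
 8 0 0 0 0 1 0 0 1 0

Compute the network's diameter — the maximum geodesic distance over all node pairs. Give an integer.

5

Eccentricity of each node (its greatest distance to any other): 1:4, 2:4, 3:5, 4:4, 5:5, 6:4, 7:3, 8:4, 9:3.
The maximum eccentricity is 5, realized for instance by the pair 3–5 via 3 – 4 – 9 – 7 – 8 – 5. So the diameter is 5.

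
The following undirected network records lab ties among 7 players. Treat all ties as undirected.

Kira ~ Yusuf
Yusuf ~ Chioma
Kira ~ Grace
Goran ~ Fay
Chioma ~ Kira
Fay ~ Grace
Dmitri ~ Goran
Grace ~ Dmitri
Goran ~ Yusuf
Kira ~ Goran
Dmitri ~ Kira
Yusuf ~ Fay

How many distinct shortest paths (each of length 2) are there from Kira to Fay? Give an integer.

The shortest distance is 2. The length-2 paths are: Kira–Goran–Fay; Kira–Yusuf–Fay; Kira–Grace–Fay.
That gives 3 distinct shortest paths.

3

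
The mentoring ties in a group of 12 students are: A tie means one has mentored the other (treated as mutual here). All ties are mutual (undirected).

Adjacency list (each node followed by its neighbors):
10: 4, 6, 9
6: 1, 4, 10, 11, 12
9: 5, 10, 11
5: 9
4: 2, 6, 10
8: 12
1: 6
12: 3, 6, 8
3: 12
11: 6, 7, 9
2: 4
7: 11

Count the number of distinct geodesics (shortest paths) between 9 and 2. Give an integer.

The shortest distance is 3, and the only length-3 path is 9–10–4–2. So there is exactly 1 shortest path.

1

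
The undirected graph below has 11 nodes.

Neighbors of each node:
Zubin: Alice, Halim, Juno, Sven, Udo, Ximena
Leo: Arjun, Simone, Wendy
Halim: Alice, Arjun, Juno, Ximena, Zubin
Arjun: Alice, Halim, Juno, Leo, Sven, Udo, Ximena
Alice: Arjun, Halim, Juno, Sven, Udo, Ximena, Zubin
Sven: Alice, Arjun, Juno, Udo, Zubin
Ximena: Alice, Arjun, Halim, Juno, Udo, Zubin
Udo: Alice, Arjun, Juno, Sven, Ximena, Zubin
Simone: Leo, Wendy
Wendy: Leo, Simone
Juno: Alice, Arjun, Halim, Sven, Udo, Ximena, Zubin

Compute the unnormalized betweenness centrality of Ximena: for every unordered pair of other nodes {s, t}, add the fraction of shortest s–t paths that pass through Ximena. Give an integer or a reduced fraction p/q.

Pairs whose geodesics pass through Ximena — Arjun–Zubin: 1/6; Halim–Udo: 1/5; Zubin–Simone: 1/6; Zubin–Leo: 1/6; Zubin–Wendy: 1/6.
All other pairs contribute 0.
Summing the contributions gives betweenness(Ximena) = 13/15.

13/15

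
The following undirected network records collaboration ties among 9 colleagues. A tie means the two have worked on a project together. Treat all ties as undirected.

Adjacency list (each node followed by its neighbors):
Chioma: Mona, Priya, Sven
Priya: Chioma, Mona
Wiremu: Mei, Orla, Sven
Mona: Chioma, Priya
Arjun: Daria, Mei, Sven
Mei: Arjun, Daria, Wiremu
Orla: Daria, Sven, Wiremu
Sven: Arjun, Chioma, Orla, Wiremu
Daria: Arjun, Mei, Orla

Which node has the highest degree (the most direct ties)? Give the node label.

Sven

Degrees — Arjun:3, Chioma:3, Daria:3, Mei:3, Mona:2, Orla:3, Priya:2, Sven:4, Wiremu:3.
The maximum is 4, attained only by Sven.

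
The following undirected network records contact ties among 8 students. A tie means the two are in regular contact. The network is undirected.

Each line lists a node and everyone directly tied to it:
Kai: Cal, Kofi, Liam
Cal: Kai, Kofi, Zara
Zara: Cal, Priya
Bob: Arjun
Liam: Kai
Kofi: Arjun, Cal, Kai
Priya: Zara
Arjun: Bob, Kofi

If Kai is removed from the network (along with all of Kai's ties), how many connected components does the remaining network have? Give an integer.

Without Kai, the remaining ties split the others into: {Liam}; {Arjun, Bob, Cal, Kofi, Priya, Zara}.
That's 2 separate components.

2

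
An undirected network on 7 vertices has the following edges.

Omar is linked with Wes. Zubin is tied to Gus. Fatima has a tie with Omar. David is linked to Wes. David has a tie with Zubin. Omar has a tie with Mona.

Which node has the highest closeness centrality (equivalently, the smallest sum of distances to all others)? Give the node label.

Farness (sum of distances to all others) for each node — David:12, Fatima:17, Gus:20, Mona:17, Omar:12, Wes:11, Zubin:15.
The smallest farness is 11, for Wes, so Wes has the highest closeness.

Wes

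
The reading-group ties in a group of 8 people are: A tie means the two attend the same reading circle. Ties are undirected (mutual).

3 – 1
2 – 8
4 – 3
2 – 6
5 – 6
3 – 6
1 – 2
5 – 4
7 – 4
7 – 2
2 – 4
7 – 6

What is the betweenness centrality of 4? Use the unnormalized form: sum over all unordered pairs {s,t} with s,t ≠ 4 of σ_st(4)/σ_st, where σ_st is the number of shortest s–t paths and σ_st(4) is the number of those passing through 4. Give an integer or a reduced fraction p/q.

11/3

Pairs whose geodesics pass through 4 — 5–7: 1/2; 5–2: 1/2; 5–1: 2/4; 5–8: 1/2; 5–3: 1/2; 7–3: 1/2; 2–3: 1/3; 8–3: 1/3.
All other pairs contribute 0.
Summing the contributions gives betweenness(4) = 11/3.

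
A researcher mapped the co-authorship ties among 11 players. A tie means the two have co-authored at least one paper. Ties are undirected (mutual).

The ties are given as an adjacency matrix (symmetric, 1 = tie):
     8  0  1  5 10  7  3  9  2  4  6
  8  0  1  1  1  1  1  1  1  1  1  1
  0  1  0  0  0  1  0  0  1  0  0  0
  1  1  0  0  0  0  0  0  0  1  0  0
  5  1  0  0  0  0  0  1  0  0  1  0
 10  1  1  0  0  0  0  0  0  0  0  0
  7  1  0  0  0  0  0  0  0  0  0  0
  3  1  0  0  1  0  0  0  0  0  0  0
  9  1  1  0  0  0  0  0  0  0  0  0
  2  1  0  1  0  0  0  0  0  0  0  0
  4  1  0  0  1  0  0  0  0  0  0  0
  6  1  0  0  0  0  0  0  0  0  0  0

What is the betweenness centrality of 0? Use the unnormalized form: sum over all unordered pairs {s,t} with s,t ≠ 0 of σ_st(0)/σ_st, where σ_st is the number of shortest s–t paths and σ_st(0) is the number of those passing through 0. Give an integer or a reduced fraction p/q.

1/2

Pairs whose geodesics pass through 0 — 10–9: 1/2.
All other pairs contribute 0.
Summing the contributions gives betweenness(0) = 1/2.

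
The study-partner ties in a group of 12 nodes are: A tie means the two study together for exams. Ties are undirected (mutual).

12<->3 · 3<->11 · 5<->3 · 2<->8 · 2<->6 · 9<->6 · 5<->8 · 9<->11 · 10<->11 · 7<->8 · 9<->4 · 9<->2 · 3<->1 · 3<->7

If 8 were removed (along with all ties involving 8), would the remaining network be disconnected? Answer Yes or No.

No

Even without 8, every remaining node can still reach every other (the residual graph is connected), so 8 is not a cut vertex.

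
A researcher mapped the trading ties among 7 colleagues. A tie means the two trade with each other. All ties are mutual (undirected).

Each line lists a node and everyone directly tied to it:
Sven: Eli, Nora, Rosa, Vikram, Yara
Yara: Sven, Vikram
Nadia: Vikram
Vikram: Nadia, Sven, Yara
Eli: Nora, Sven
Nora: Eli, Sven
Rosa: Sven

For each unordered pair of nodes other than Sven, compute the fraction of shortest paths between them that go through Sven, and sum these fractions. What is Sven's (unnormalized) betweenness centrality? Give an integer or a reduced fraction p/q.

11

Pairs whose geodesics pass through Sven — Yara–Nora: 1; Yara–Eli: 1; Yara–Rosa: 1; Nadia–Nora: 1; Nadia–Eli: 1; Nadia–Rosa: 1; Nora–Vikram: 1; Nora–Rosa: 1; Eli–Vikram: 1; Eli–Rosa: 1; Vikram–Rosa: 1.
All other pairs contribute 0.
Summing the contributions gives betweenness(Sven) = 11.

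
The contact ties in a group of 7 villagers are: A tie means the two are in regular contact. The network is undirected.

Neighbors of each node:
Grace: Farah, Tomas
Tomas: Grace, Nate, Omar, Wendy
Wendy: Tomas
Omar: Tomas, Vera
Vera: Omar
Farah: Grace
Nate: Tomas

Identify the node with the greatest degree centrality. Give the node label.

Degrees — Farah:1, Grace:2, Nate:1, Omar:2, Tomas:4, Vera:1, Wendy:1.
The maximum is 4, attained only by Tomas.

Tomas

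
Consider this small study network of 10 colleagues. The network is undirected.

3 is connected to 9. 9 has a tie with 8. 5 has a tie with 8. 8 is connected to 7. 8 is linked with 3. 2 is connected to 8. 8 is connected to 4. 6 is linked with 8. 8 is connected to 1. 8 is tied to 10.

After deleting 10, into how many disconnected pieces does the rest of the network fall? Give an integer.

1

10's neighbors (8) remain reachable from one another through other ties, so the rest of the network stays in one piece.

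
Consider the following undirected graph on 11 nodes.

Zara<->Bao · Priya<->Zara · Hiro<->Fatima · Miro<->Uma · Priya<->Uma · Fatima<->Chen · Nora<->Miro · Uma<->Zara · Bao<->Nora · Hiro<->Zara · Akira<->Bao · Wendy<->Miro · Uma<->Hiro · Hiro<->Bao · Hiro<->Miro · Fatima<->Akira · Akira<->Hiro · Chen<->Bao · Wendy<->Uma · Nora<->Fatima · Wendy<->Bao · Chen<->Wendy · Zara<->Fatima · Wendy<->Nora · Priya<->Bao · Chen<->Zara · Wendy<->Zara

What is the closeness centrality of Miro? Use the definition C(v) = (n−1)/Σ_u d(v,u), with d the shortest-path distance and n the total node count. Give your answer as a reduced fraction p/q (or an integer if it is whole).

Distances from Miro: Akira:2, Bao:2, Chen:2, Fatima:2, Hiro:1, Nora:1, Priya:2, Uma:1, Wendy:1, Zara:2. Sum = 16.
n = 11, so closeness = 10/16 = 5/8.

5/8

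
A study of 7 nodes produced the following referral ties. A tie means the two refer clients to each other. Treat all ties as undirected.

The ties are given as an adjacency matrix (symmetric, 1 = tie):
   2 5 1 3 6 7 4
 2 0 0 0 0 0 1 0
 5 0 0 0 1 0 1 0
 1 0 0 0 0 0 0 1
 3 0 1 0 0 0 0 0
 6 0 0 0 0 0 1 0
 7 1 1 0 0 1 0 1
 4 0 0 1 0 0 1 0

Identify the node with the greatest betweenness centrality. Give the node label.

Unnormalized betweenness of each node: 1:0, 2:0, 3:0, 4:5, 5:5, 6:0, 7:13.
7 has the largest value, 13, making it the main broker — the node through which the most shortest paths run.

7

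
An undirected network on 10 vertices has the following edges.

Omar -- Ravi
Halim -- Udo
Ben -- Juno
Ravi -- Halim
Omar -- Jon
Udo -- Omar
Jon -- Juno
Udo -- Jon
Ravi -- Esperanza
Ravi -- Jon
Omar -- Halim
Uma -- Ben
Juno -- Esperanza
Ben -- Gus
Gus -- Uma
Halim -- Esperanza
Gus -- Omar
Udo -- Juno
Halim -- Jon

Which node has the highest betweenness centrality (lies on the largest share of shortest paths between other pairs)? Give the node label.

Omar

Unnormalized betweenness of each node: Ben:13/3, Esperanza:17/12, Gus:67/12, Halim:2, Jon:9/4, Juno:91/12, Omar:103/12, Ravi:7/6, Udo:13/12, Uma:0.
Omar has the largest value, 103/12, making it the main broker — the node through which the most shortest paths run.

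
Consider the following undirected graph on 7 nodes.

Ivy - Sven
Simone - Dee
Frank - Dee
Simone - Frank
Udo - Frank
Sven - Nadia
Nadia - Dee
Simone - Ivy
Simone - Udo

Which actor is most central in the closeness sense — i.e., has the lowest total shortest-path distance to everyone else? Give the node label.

Farness (sum of distances to all others) for each node — Dee:9, Frank:10, Ivy:10, Nadia:11, Simone:8, Sven:12, Udo:12.
The smallest farness is 8, for Simone, so Simone has the highest closeness.

Simone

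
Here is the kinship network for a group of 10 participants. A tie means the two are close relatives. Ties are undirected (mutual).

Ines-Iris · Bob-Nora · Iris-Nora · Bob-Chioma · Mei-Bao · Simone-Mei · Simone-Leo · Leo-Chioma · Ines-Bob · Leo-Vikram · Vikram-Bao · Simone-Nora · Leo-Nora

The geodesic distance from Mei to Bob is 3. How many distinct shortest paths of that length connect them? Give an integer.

1

The shortest distance is 3, and the only length-3 path is Mei–Simone–Nora–Bob. So there is exactly 1 shortest path.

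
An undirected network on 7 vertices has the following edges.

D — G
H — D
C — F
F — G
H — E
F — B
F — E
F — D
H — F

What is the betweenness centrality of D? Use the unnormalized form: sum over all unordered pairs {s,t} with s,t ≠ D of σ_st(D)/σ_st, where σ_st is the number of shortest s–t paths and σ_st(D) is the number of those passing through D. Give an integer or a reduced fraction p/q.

Pairs whose geodesics pass through D — H–G: 1/2.
All other pairs contribute 0.
Summing the contributions gives betweenness(D) = 1/2.

1/2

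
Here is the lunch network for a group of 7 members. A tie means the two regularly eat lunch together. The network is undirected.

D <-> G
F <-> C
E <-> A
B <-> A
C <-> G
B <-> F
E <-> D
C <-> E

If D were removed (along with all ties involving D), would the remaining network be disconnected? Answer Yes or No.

No

Even without D, every remaining node can still reach every other (the residual graph is connected), so D is not a cut vertex.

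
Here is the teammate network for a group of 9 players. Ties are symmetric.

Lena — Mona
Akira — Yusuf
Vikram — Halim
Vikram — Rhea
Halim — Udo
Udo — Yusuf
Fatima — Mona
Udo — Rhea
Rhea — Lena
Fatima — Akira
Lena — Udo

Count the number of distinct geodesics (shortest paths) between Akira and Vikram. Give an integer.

The shortest distance is 4. The length-4 paths are: Akira–Yusuf–Udo–Halim–Vikram; Akira–Yusuf–Udo–Rhea–Vikram.
That gives 2 distinct shortest paths.

2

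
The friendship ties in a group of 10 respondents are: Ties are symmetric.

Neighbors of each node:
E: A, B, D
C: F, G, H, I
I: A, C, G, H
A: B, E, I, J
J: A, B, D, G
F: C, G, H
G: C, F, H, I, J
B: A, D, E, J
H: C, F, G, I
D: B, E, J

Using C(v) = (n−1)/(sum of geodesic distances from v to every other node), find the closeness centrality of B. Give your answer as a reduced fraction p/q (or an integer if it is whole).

9/17

Distances from B: A:1, C:3, D:1, E:1, F:3, G:2, H:3, I:2, J:1. Sum = 17.
n = 10, so closeness = 9/17.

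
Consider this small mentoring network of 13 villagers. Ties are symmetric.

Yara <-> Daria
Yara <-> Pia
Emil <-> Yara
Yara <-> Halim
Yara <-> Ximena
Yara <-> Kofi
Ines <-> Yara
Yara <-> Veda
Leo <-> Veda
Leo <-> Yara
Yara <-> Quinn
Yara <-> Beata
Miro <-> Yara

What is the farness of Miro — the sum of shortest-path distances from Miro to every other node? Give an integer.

23

Distances from Miro: Beata:2, Daria:2, Emil:2, Halim:2, Ines:2, Kofi:2, Leo:2, Pia:2, Quinn:2, Veda:2, Ximena:2, Yara:1.
Sum = 2 + 2 + 2 + 2 + 2 + 2 + 2 + 2 + 2 + 2 + 2 + 1 = 23.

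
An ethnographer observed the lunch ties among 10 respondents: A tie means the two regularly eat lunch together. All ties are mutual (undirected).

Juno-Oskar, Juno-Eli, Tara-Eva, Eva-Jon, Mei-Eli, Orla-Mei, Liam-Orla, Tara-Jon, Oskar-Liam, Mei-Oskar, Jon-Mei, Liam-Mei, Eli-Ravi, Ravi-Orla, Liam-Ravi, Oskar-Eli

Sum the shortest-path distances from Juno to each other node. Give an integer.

22

Distances from Juno: Eli:1, Eva:4, Jon:3, Liam:2, Mei:2, Orla:3, Oskar:1, Ravi:2, Tara:4.
Sum = 1 + 4 + 3 + 2 + 2 + 3 + 1 + 2 + 4 = 22.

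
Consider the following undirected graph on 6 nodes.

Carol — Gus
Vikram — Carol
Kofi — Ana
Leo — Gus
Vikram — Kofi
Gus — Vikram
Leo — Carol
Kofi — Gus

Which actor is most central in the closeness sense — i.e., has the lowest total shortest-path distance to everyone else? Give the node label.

Farness (sum of distances to all others) for each node — Ana:11, Carol:8, Gus:6, Kofi:7, Leo:9, Vikram:7.
The smallest farness is 6, for Gus, so Gus has the highest closeness.

Gus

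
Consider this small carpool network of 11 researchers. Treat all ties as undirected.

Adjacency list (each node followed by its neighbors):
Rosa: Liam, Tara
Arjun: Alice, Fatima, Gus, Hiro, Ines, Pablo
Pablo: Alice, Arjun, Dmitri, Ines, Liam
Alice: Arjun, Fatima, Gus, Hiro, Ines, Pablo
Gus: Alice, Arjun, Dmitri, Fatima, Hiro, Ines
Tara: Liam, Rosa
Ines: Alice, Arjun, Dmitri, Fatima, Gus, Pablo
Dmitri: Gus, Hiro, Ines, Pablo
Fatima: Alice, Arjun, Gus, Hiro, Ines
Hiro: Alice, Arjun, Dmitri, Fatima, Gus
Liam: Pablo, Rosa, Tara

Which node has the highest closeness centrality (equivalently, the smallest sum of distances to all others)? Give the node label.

Farness (sum of distances to all others) for each node — Alice:16, Arjun:16, Dmitri:18, Fatima:20, Gus:19, Hiro:20, Ines:16, Liam:20, Pablo:15, Rosa:28, Tara:28.
The smallest farness is 15, for Pablo, so Pablo has the highest closeness.

Pablo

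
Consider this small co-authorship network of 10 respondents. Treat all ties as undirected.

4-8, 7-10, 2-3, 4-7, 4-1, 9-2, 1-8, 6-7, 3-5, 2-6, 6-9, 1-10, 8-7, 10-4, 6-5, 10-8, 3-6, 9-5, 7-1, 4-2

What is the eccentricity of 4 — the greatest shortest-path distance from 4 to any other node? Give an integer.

3

Distances from 4: 1:1, 2:1, 3:2, 5:3, 6:2, 7:1, 8:1, 9:2, 10:1.
The largest is 3 (to 5), so the eccentricity of 4 is 3.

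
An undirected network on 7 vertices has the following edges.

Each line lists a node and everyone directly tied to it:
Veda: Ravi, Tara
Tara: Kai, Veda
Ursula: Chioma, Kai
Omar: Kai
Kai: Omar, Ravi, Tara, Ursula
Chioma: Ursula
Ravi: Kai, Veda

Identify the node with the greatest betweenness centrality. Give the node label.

Kai

Unnormalized betweenness of each node: Chioma:0, Kai:23/2, Omar:0, Ravi:2, Tara:2, Ursula:5, Veda:1/2.
Kai has the largest value, 23/2, making it the main broker — the node through which the most shortest paths run.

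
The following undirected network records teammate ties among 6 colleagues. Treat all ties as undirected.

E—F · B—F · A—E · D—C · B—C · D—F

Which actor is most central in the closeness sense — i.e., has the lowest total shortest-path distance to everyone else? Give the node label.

F

Farness (sum of distances to all others) for each node — A:13, B:9, C:11, D:9, E:9, F:7.
The smallest farness is 7, for F, so F has the highest closeness.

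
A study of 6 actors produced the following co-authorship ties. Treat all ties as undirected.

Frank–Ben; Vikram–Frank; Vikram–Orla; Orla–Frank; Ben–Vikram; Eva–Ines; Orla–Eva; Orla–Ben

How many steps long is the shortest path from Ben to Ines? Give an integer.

One shortest route is Ben – Orla – Eva – Ines, which uses 3 edges, and at distance 2 from Ben we only reach {Eva}, which does not include Ines. So d(Ben,Ines) = 3.

3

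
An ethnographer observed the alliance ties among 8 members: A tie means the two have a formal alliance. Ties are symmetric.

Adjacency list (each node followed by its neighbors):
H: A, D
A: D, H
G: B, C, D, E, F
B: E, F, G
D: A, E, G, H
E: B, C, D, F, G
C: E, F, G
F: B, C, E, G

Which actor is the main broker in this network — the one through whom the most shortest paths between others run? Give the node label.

D

Unnormalized betweenness of each node: A:0, B:0, C:0, D:10, E:29/6, F:1/3, G:29/6, H:0.
D has the largest value, 10, making it the main broker — the node through which the most shortest paths run.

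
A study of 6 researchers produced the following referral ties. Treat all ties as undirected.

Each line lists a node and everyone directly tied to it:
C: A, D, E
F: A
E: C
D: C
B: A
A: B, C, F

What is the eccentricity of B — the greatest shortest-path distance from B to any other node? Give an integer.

Distances from B: A:1, C:2, D:3, E:3, F:2.
The largest is 3 (to E and D), so the eccentricity of B is 3.

3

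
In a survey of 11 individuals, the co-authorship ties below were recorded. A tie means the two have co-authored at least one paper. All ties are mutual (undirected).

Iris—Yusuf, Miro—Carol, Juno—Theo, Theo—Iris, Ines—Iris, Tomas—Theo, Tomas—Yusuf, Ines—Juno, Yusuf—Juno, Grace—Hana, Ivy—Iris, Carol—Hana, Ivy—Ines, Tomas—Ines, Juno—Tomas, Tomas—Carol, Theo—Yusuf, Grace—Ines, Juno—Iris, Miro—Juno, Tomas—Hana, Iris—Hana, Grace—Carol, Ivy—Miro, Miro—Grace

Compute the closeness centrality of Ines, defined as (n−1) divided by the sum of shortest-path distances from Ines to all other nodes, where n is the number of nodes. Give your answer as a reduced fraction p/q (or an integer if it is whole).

Distances from Ines: Carol:2, Grace:1, Hana:2, Iris:1, Ivy:1, Juno:1, Miro:2, Theo:2, Tomas:1, Yusuf:2. Sum = 15.
n = 11, so closeness = 10/15 = 2/3.

2/3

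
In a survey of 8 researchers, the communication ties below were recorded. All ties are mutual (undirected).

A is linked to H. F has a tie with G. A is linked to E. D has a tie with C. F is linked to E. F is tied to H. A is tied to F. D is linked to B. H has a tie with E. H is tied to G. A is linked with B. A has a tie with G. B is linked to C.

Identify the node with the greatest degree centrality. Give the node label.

A

Degrees — A:5, B:3, C:2, D:2, E:3, F:4, G:3, H:4.
The maximum is 5, attained only by A.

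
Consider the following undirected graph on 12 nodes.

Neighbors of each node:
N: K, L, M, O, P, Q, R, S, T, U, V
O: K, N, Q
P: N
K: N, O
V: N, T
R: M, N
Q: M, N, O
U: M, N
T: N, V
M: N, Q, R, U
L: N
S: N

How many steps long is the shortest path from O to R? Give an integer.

2

One shortest route is O – N – R, which uses 2 edges, and O and R are not directly tied, so nothing shorter exists. So d(O,R) = 2.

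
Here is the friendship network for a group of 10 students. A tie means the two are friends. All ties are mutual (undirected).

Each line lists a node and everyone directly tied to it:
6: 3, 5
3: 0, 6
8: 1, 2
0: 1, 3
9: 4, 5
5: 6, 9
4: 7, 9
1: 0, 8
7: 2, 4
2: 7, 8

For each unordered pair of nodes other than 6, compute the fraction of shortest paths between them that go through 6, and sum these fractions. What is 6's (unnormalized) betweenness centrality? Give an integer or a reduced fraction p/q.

Pairs whose geodesics pass through 6 — 1–9: 1/2; 1–5: 1; 8–5: 1/2; 7–3: 1/2; 4–3: 1; 4–0: 1/2; 9–3: 1; 9–0: 1; 5–3: 1; 5–0: 1.
All other pairs contribute 0.
Summing the contributions gives betweenness(6) = 8.

8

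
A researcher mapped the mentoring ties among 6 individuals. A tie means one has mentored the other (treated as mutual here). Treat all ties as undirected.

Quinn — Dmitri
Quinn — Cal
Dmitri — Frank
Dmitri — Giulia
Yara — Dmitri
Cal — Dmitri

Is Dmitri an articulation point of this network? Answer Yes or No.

Yes

Removing Dmitri leaves {Cal and Quinn} with no path to {Yara}, so the network splits into 4 components. Dmitri is a cut vertex.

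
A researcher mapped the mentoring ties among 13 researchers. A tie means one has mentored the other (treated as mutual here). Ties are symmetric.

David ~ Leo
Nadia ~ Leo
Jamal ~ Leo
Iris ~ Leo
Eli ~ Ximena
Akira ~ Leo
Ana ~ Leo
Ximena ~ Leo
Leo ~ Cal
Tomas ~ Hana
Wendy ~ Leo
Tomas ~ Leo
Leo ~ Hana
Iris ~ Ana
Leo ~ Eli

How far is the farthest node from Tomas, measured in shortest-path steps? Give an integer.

2

Distances from Tomas: Akira:2, Ana:2, Cal:2, David:2, Eli:2, Hana:1, Iris:2, Jamal:2, Leo:1, Nadia:2, Wendy:2, Ximena:2.
The largest is 2 (to David, Ximena, Ana, Iris, Jamal, Cal, Akira, Eli, Nadia, and Wendy), so the eccentricity of Tomas is 2.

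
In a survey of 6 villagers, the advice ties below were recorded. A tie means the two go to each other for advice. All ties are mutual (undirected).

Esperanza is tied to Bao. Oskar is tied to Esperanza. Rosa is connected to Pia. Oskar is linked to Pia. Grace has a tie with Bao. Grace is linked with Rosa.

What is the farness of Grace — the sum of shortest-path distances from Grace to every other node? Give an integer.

Distances from Grace: Bao:1, Esperanza:2, Oskar:3, Pia:2, Rosa:1.
Sum = 1 + 2 + 3 + 2 + 1 = 9.

9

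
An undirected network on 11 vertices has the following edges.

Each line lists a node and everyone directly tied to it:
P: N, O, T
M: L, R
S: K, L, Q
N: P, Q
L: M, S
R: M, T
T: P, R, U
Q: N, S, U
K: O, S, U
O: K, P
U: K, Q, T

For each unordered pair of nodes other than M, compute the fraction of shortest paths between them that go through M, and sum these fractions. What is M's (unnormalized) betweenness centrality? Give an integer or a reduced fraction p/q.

Pairs whose geodesics pass through M — P–L: 1/3; S–R: 1; L–R: 1; L–T: 1.
All other pairs contribute 0.
Summing the contributions gives betweenness(M) = 10/3.

10/3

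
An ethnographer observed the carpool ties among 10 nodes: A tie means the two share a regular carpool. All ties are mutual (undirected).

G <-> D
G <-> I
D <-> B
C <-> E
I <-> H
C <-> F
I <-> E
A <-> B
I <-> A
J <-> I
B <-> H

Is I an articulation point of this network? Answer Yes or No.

Yes

Removing I leaves {C, E, and F} with no path to {A, B, D, G, and H}, so the network splits into 3 components. I is a cut vertex.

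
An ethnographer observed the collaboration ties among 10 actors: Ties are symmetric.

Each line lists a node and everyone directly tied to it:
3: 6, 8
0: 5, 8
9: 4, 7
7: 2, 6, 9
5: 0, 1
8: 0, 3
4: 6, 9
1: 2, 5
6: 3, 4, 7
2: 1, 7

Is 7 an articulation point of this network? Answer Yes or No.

No

Even without 7, every remaining node can still reach every other (the residual graph is connected), so 7 is not a cut vertex.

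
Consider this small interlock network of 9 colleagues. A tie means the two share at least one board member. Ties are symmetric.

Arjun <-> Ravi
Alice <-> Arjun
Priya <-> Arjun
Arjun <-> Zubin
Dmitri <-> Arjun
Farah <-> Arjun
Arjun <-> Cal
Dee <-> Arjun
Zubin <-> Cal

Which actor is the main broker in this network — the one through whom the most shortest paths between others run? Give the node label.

Arjun

Unnormalized betweenness of each node: Alice:0, Arjun:27, Cal:0, Dee:0, Dmitri:0, Farah:0, Priya:0, Ravi:0, Zubin:0.
Arjun has the largest value, 27, making it the main broker — the node through which the most shortest paths run.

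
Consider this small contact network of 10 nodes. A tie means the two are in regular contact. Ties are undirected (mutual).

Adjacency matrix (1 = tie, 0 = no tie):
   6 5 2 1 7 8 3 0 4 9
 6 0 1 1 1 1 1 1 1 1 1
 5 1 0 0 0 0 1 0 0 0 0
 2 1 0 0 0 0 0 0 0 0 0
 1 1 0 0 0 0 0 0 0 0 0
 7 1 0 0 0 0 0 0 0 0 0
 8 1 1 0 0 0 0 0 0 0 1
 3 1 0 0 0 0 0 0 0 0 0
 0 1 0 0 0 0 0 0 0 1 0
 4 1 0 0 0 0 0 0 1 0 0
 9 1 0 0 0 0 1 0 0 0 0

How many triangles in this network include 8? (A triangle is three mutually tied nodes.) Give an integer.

8's neighbors: 5, 6, and 9.
Neighbor pairs that are themselves tied: 8–5–6; 8–6–9. Each forms one triangle with 8, for 2 in total.

2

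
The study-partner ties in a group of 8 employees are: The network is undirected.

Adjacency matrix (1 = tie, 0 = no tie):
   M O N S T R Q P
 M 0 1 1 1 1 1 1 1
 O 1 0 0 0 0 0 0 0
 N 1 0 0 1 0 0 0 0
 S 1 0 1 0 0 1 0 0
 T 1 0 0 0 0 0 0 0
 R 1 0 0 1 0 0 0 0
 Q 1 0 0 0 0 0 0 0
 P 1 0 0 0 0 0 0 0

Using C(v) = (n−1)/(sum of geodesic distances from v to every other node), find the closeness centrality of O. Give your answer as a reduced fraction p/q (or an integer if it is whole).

Distances from O: M:1, N:2, P:2, Q:2, R:2, S:2, T:2. Sum = 13.
n = 8, so closeness = 7/13.

7/13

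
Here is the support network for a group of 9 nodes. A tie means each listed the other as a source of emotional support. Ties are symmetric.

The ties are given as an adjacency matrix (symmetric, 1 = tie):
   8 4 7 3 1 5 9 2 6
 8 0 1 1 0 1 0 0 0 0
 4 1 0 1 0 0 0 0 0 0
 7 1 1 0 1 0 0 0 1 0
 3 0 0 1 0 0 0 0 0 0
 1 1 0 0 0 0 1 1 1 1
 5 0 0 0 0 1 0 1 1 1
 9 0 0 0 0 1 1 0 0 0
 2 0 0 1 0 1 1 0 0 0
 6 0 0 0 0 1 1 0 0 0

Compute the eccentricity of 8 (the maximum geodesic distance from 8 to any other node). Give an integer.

Distances from 8: 1:1, 2:2, 3:2, 4:1, 5:2, 6:2, 7:1, 9:2.
The largest is 2 (to 3, 2, 5, 9, and 6), so the eccentricity of 8 is 2.

2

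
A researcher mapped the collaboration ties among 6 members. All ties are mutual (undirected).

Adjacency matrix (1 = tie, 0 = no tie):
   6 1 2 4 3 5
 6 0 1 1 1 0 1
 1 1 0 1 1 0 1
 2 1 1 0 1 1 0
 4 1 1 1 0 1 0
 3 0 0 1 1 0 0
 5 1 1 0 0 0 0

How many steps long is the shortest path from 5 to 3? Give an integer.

3

One shortest route is 5 – 6 – 2 – 3, which uses 3 edges, and at distance 2 from 5 we only reach {2, 4}, which does not include 3. So d(5,3) = 3.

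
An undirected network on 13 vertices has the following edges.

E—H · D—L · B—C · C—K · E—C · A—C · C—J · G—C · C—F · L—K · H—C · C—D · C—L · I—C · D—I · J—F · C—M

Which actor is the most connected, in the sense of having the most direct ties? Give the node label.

C

Degrees — A:1, B:1, C:12, D:3, E:2, F:2, G:1, H:2, I:2, J:2, K:2, L:3, M:1.
The maximum is 12, attained only by C.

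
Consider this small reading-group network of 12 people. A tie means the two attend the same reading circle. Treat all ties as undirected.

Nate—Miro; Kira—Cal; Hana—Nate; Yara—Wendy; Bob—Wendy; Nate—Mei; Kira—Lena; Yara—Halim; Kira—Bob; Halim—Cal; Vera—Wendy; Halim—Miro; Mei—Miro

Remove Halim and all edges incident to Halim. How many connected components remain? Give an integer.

Without Halim, the remaining ties split the others into: {Bob, Cal, Kira, Lena, Vera, Wendy, Yara}; {Hana, Mei, Miro, Nate}.
That's 2 separate components.

2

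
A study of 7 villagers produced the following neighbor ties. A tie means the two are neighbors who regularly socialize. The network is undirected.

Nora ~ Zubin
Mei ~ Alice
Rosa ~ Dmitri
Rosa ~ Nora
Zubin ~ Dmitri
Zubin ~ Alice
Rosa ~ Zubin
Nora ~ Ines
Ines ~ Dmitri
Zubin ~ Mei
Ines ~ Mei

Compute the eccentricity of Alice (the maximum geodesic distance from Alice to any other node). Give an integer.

2

Distances from Alice: Dmitri:2, Ines:2, Mei:1, Nora:2, Rosa:2, Zubin:1.
The largest is 2 (to Dmitri, Rosa, Nora, and Ines), so the eccentricity of Alice is 2.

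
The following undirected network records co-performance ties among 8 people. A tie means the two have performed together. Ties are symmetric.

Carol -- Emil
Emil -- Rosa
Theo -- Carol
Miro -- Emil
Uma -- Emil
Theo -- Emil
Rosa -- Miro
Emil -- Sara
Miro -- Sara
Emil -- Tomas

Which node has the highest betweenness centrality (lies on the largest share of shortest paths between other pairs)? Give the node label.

Emil

Unnormalized betweenness of each node: Carol:0, Emil:35/2, Miro:1/2, Rosa:0, Sara:0, Theo:0, Tomas:0, Uma:0.
Emil has the largest value, 35/2, making it the main broker — the node through which the most shortest paths run.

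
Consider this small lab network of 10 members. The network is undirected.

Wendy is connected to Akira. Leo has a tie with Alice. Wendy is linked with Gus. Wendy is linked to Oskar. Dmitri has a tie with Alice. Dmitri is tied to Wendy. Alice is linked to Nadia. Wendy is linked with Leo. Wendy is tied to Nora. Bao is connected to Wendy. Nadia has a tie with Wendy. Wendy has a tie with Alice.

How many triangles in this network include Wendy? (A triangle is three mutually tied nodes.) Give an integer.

Wendy's neighbors: Akira, Alice, Bao, Dmitri, Gus, Leo, Nadia, Nora, and Oskar.
Neighbor pairs that are themselves tied: Wendy–Alice–Dmitri; Wendy–Alice–Leo; Wendy–Alice–Nadia. Each forms one triangle with Wendy, for 3 in total.

3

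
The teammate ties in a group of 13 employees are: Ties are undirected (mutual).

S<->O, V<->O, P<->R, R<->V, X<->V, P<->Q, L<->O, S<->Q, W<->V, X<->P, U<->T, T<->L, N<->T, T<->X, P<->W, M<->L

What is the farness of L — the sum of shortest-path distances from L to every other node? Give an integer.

Distances from L: M:1, N:2, O:1, P:3, Q:3, R:3, S:2, T:1, U:2, V:2, W:3, X:2.
Sum = 1 + 2 + 1 + 3 + 3 + 3 + 2 + 1 + 2 + 2 + 3 + 2 = 25.

25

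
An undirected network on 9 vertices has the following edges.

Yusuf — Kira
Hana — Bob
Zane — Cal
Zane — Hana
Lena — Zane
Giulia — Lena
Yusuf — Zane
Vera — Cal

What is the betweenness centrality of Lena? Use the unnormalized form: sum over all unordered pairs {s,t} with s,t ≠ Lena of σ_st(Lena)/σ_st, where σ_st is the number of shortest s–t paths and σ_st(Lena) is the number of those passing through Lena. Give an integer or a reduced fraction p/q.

7

Pairs whose geodesics pass through Lena — Bob–Giulia: 1; Yusuf–Giulia: 1; Cal–Giulia: 1; Hana–Giulia: 1; Vera–Giulia: 1; Giulia–Kira: 1; Giulia–Zane: 1.
All other pairs contribute 0.
Summing the contributions gives betweenness(Lena) = 7.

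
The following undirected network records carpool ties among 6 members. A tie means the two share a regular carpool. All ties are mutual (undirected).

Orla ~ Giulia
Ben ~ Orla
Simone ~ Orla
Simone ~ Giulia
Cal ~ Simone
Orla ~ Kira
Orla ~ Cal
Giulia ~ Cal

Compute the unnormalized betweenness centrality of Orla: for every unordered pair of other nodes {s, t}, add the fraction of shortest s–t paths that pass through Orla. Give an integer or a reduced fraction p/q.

Pairs whose geodesics pass through Orla — Simone–Kira: 1; Simone–Ben: 1; Giulia–Kira: 1; Giulia–Ben: 1; Kira–Ben: 1; Kira–Cal: 1; Ben–Cal: 1.
All other pairs contribute 0.
Summing the contributions gives betweenness(Orla) = 7.

7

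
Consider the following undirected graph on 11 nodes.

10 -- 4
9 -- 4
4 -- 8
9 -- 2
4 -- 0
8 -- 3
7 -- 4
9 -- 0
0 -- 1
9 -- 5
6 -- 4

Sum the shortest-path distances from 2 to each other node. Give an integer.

Distances from 2: 0:2, 1:3, 3:4, 4:2, 5:2, 6:3, 7:3, 8:3, 9:1, 10:3.
Sum = 2 + 3 + 4 + 2 + 2 + 3 + 3 + 3 + 1 + 3 = 26.

26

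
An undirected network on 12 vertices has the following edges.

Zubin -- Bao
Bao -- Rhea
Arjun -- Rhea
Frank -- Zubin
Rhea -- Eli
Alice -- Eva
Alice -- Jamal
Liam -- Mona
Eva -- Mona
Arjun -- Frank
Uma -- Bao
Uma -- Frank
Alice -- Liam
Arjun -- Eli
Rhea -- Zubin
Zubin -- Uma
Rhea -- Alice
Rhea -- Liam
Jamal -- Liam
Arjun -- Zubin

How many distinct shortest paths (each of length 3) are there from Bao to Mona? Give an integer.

1

The shortest distance is 3, and the only length-3 path is Bao–Rhea–Liam–Mona. So there is exactly 1 shortest path.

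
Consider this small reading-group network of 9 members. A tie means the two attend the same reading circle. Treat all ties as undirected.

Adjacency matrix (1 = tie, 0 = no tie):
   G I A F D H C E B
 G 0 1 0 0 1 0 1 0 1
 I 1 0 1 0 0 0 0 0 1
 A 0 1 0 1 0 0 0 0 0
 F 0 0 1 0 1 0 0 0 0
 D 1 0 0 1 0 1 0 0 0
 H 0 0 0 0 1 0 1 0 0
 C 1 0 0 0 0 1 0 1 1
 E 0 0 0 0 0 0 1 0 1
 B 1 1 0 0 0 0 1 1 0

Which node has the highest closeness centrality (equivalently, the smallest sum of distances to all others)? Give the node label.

Farness (sum of distances to all others) for each node — A:17, B:13, C:14, D:14, E:18, F:18, G:12, H:16, I:14.
The smallest farness is 12, for G, so G has the highest closeness.

G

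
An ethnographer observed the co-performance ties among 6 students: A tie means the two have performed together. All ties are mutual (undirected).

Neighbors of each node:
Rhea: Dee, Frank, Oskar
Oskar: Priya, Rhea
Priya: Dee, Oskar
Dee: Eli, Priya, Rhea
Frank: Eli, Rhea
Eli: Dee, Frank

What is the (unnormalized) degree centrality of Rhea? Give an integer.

3

Rhea is directly tied to Dee, Frank, and Oskar. That is 3 neighbors, so the degree of Rhea is 3.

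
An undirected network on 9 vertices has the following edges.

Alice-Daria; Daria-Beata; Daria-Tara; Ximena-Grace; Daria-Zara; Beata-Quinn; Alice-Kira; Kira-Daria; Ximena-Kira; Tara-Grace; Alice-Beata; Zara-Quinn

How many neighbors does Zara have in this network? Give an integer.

2

Zara is directly tied to Daria and Quinn. That is 2 neighbors, so the degree of Zara is 2.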